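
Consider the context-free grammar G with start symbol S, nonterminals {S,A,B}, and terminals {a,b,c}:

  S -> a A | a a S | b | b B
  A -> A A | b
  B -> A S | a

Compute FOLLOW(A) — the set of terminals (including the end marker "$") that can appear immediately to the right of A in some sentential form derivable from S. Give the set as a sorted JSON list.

Compute FIRST by fixpoint:
pass 1:
  A via A→b: +{b}
  B via B→A S: +{b}
  B via B→a: +{a}
  S via S→a A: +{a}
  S via S→b: +{b}
  S: {a,b}  A: {b}  B: {a,b}
pass 2: (stable)
  S: {a,b}  A: {b}  B: {a,b}

FOLLOW iteration:
seed FOLLOW(S) with $
iter 1:
  A→A A: FOLLOW(A) ⊇ FIRST(A) = {b}; new: +{b}
  B→A S: FOLLOW(A) ⊇ FIRST(S) = {a,b}; new: +{a}
  S→a A: FOLLOW(A) ⊇ FOLLOW(S) ⊇ {$}; new: +{$}
  S→b B: FOLLOW(B) ⊇ FOLLOW(S) ⊇ {$}; new: +{$}
  FOLLOW(S)={$}  FOLLOW(A)={$,a,b}  FOLLOW(B)={$}
iter 2: done
  FOLLOW(S)={$}  FOLLOW(A)={$,a,b}  FOLLOW(B)={$}

FOLLOW(A) = ["$", "a", "b"]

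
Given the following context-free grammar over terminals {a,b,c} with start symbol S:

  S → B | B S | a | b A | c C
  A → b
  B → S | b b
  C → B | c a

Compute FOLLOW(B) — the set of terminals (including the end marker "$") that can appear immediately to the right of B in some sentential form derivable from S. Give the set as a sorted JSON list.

Compute FIRST by fixpoint:
pass 1:
  A via A→b: +{b}
  B via B→b b: +{b}
  C via C→B: +{b}
  C via C→c a: +{c}
  S via S→B: +{b}
  S via S→a: +{a}
  S via S→c C: +{c}
  S: {a,b,c}  A: {b}  B: {b}  C: {b,c}
pass 2:
  B via B→S: +{a,c}
  C via C→B: +{a}
  S: {a,b,c}  A: {b}  B: {a,b,c}  C: {a,b,c}
pass 3: (no change)
  S: {a,b,c}  A: {b}  B: {a,b,c}  C: {a,b,c}

FOLLOW sets:
initialize: $ ∈ FOLLOW(S)
round 1:
  S→B: FOLLOW(B) ⊇ FOLLOW(S) ⊇ {$}; new: +{$}
  S→B S: FOLLOW(B) ⊇ FIRST(S) = {a,b,c}; new: +{a,b,c}
  S→b A: FOLLOW(A) ⊇ FOLLOW(S) ⊇ {$}; new: +{$}
  S→c C: FOLLOW(C) ⊇ FOLLOW(S) ⊇ {$}; new: +{$}
  S: {$}  A: {$}  B: {$,a,b,c}  C: {$}
round 2:
  B→S: FOLLOW(S) ⊇ FOLLOW(B) ⊇ {$,a,b,c}; new: +{a,b,c}
  S→b A: FOLLOW(A) ⊇ FOLLOW(S) ⊇ {$,a,b,c}; new: +{a,b,c}
  S→c C: FOLLOW(C) ⊇ FOLLOW(S) ⊇ {$,a,b,c}; new: +{a,b,c}
  S: {$,a,b,c}  A: {$,a,b,c}  B: {$,a,b,c}  C: {$,a,b,c}
round 3: (stable)
  S: {$,a,b,c}  A: {$,a,b,c}  B: {$,a,b,c}  C: {$,a,b,c}

FOLLOW(B) = ["$", "a", "b", "c"]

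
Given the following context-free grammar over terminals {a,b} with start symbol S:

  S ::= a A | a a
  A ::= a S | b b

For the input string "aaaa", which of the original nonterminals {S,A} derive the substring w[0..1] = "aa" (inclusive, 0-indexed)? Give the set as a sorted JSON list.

Convert to CNF:
  S -> T0 A | T0 T0
  A -> T0 S | T1 T1
  T0 -> a
  T1 -> b

CYK fill — only the sub-triangle for w[0..1]:
  [0..0]={T0}  "a"  orig:{}
  [1..1]={T0}  "a"  orig:{}
  [0..1]={S}  "aa"

Original NTs in T[0,1] deriving "aa": ["S"]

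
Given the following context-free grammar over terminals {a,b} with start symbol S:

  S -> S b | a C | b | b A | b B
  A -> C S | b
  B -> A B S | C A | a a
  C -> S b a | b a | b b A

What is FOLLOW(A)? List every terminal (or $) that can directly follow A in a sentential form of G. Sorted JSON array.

FIRST iteration:
iter 1:
  A via A→b: +{b}
  B via B→A B S: +{b}
  B via B→a a: +{a}
  C via C→b a: +{b}
  S via S→a C: +{a}
  S via S→b: +{b}
  FIRST[S]={a,b}  FIRST[A]={b}  FIRST[B]={a,b}  FIRST[C]={b}
iter 2:
  C via C→S b a: +{a}
  FIRST[S]={a,b}  FIRST[A]={b}  FIRST[B]={a,b}  FIRST[C]={a,b}
iter 3:
  A via A→C S: +{a}
  FIRST[S]={a,b}  FIRST[A]={a,b}  FIRST[B]={a,b}  FIRST[C]={a,b}
iter 4: — fixpoint
  FIRST[S]={a,b}  FIRST[A]={a,b}  FIRST[B]={a,b}  FIRST[C]={a,b}

Compute FOLLOW by fixpoint:
initialize: $ ∈ FOLLOW(S)
round 1:
  A→C S: FOLLOW(C) ⊇ FIRST(S) = {a,b}; new: +{a,b}
  B→A B S: FOLLOW(A) ⊇ FIRST(B) = {a,b}; new: +{a,b}
  B→A B S: FOLLOW(B) ⊇ FIRST(S) = {a,b}; new: +{a,b}
  B→A B S: FOLLOW(S) ⊇ FOLLOW(B) ⊇ {a,b}; new: +{a,b}
  S→a C: FOLLOW(C) ⊇ FOLLOW(S) ⊇ {$,a,b}; new: +{$}
  S→b A: FOLLOW(A) ⊇ FOLLOW(S) ⊇ {$,a,b}; new: +{$}
  S→b B: FOLLOW(B) ⊇ FOLLOW(S) ⊇ {$,a,b}; new: +{$}
  FOLLOW(S)={$,a,b}  FOLLOW(A)={$,a,b}  FOLLOW(B)={$,a,b}  FOLLOW(C)={$,a,b}
round 2: — fixpoint
  FOLLOW(S)={$,a,b}  FOLLOW(A)={$,a,b}  FOLLOW(B)={$,a,b}  FOLLOW(C)={$,a,b}

FOLLOW(A) = ["$", "a", "b"]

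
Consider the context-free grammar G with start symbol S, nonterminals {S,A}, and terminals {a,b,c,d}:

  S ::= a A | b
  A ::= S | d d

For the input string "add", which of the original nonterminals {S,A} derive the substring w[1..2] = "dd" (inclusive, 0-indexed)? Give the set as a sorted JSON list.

CNF form of G:
  S -> T0 A | b
  A -> T0 A | T1 T1 | b
  T0 -> a
  T1 -> d

CYK fill (cells [i..j] with 1 ≤ i ≤ j ≤ 2 only):
  T[1,1] 'd' = {T1}  orig:{}
  T[2,2] 'd' = {T1}  orig:{}
  T[1,2] 'dd' = {A}

Original NTs in T[1,2] deriving "dd": ["A"]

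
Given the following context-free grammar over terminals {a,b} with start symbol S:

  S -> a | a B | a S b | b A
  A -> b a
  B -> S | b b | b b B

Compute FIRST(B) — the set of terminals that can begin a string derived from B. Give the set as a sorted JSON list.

FIRST sets, iterate to fixpoint:
pass 1:
  A via A→b a: +{b}
  B via B→b b: +{b}
  S via S→a: +{a}
  S via S→b A: +{b}
  S: {a,b}  A: {b}  B: {b}
pass 2:
  B via B→S: +{a}
  S: {a,b}  A: {b}  B: {a,b}
pass 3: — fixpoint
  S: {a,b}  A: {b}  B: {a,b}

FIRST(B) = ["a", "b"]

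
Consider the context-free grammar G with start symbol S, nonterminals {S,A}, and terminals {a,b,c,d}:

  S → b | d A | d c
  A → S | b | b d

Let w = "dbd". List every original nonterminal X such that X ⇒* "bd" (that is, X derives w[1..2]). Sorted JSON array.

Convert to CNF:
  S -> T1 A | T1 T2 | b
  A -> T0 T1 | T1 A | T1 T2 | b
  T0 -> b
  T1 -> d
  T2 -> c

CYK fill, restricted to cells inside w[1..2]:
  [1..1]={A,S,T0}  "b"  orig:{A,S}
  [2..2]={T1}  "d"  orig:{}
  [1..2]={A}  "bd"

Original NTs in T[1,2] deriving "bd": ["A"]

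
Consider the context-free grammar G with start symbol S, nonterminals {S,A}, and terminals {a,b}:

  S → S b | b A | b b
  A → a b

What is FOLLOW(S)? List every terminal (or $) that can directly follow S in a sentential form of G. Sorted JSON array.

FIRST sets, iterate to fixpoint:
[1]
  A via A→a b: +{a}
  S via S→b A: +{b}
  FIRST[S]={b}  FIRST[A]={a}
[2] — fixpoint
  FIRST[S]={b}  FIRST[A]={a}

Compute FOLLOW by fixpoint:
FOLLOW(S) := {$}
[1]
  S→S b: FOLLOW(S) ⊇ FIRST(b) = {b}; new: +{b}
  S→b A: FOLLOW(A) ⊇ FOLLOW(S) ⊇ {$,b}; new: +{$,b}
  S: {$,b}  A: {$,b}
[2] — fixpoint
  S: {$,b}  A: {$,b}

FOLLOW(S) = ["$", "b"]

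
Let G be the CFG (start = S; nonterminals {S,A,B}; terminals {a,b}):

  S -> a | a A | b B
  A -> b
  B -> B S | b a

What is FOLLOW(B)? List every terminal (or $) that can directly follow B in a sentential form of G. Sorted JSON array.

FIRST iteration:
pass 1:
  A via A→b: +{b}
  B via B→b a: +{b}
  S via S→a: +{a}
  S via S→b B: +{b}
  FIRST[S]={a,b}  FIRST[A]={b}  FIRST[B]={b}
pass 2: (no change)
  FIRST[S]={a,b}  FIRST[A]={b}  FIRST[B]={b}

Compute FOLLOW by fixpoint:
FOLLOW(S) := {$}
iter 1:
  B→B S: FOLLOW(B) ⊇ FIRST(S) = {a,b}; new: +{a,b}
  B→B S: FOLLOW(S) ⊇ FOLLOW(B) ⊇ {a,b}; new: +{a,b}
  S→a A: FOLLOW(A) ⊇ FOLLOW(S) ⊇ {$,a,b}; new: +{$,a,b}
  S→b B: FOLLOW(B) ⊇ FOLLOW(S) ⊇ {$,a,b}; new: +{$}
  FOLLOW[S]={$,a,b}  FOLLOW[A]={$,a,b}  FOLLOW[B]={$,a,b}
iter 2: (stable)
  FOLLOW[S]={$,a,b}  FOLLOW[A]={$,a,b}  FOLLOW[B]={$,a,b}

FOLLOW(B) = ["$", "a", "b"]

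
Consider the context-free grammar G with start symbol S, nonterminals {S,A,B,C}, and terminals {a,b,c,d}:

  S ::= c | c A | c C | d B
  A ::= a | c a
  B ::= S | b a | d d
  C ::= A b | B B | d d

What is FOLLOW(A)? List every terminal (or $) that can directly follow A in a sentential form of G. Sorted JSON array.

Compute FIRST by fixpoint:
pass 1:
  A via A→a: +{a}
  A via A→c a: +{c}
  B via B→b a: +{b}
  B via B→d d: +{d}
  C via C→A b: +{a,c}
  C via C→B B: +{b,d}
  S via S→c: +{c}
  S via S→d B: +{d}
  FIRST[S]={c,d}  FIRST[A]={a,c}  FIRST[B]={b,d}  FIRST[C]={a,b,c,d}
pass 2:
  B via B→S: +{c}
  FIRST[S]={c,d}  FIRST[A]={a,c}  FIRST[B]={b,c,d}  FIRST[C]={a,b,c,d}
pass 3: (no change)
  FIRST[S]={c,d}  FIRST[A]={a,c}  FIRST[B]={b,c,d}  FIRST[C]={a,b,c,d}

Compute FOLLOW by fixpoint:
seed FOLLOW(S) with $
[1]
  C→A b: FOLLOW(A) ⊇ FIRST(b) = {b}; new: +{b}
  C→B B: FOLLOW(B) ⊇ FIRST(B) = {b,c,d}; new: +{b,c,d}
  S→c A: FOLLOW(A) ⊇ FOLLOW(S) ⊇ {$}; new: +{$}
  S→c C: FOLLOW(C) ⊇ FOLLOW(S) ⊇ {$}; new: +{$}
  S→d B: FOLLOW(B) ⊇ FOLLOW(S) ⊇ {$}; new: +{$}
  FOLLOW[S]={$}  FOLLOW[A]={$,b}  FOLLOW[B]={$,b,c,d}  FOLLOW[C]={$}
[2]
  B→S: FOLLOW(S) ⊇ FOLLOW(B) ⊇ {$,b,c,d}; new: +{b,c,d}
  S→c A: FOLLOW(A) ⊇ FOLLOW(S) ⊇ {$,b,c,d}; new: +{c,d}
  S→c C: FOLLOW(C) ⊇ FOLLOW(S) ⊇ {$,b,c,d}; new: +{b,c,d}
  FOLLOW[S]={$,b,c,d}  FOLLOW[A]={$,b,c,d}  FOLLOW[B]={$,b,c,d}  FOLLOW[C]={$,b,c,d}
[3] — fixpoint
  FOLLOW[S]={$,b,c,d}  FOLLOW[A]={$,b,c,d}  FOLLOW[B]={$,b,c,d}  FOLLOW[C]={$,b,c,d}

FOLLOW(A) = ["$", "b", "c", "d"]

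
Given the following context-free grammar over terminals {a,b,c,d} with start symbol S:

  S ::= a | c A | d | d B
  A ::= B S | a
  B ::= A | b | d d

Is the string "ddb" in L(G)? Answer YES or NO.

CNF form of G:
  S -> T0 B | T1 A | a | d
  A -> B S | a
  B -> B S | T0 T0 | a | b
  T0 -> d
  T1 -> c

CYK table (by increasing span):
  [0..0]={S,T0}  "d"  orig:{S}
  [1..1]={S,T0}  "d"  orig:{S}
  [2..2]={B}  "b"
  [0..1]={B}  "dd"
  [1..2]={S}  "db"
  [0..2]=∅  "ddb"

S ∉ T[0,2] ⇒ NO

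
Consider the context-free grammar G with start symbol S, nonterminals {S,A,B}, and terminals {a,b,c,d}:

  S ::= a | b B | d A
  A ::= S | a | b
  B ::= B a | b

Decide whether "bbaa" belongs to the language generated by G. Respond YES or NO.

Convert to CNF:
  S -> T0 B | T1 A | a
  A -> T0 B | T1 A | a | b
  B -> B T2 | b
  T0 -> b
  T1 -> d
  T2 -> a

CYK fill:
  cell(0,0) b: {A,B,T0}  orig:{A,B}
  cell(1,1) b: {A,B,T0}  orig:{A,B}
  cell(2,2) a: {A,S,T2}  orig:{A,S}
  cell(3,3) a: {A,S,T2}  orig:{A,S}
  cell(0,1) bb: {A,S}
  cell(1,2) ba: {B}
  cell(2,3) aa: ∅
  cell(0,2) bba: {A,S}
  cell(1,3) baa: {B}
  cell(0,3) bbaa: {A,S}

S ∈ T[0,3] ⇒ YES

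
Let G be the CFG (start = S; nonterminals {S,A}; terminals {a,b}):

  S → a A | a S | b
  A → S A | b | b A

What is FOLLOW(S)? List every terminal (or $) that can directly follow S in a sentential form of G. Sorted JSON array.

Compute FIRST by fixpoint:
round 1:
  A via A→b: +{b}
  S via S→a A: +{a}
  S via S→b: +{b}
  FIRST[S]={a,b}  FIRST[A]={b}
round 2:
  A via A→S A: +{a}
  FIRST[S]={a,b}  FIRST[A]={a,b}
round 3: (stable)
  FIRST[S]={a,b}  FIRST[A]={a,b}

FOLLOW sets:
initialize: $ ∈ FOLLOW(S)
[1]
  A→S A: FOLLOW(S) ⊇ FIRST(A) = {a,b}; new: +{a,b}
  S→a A: FOLLOW(A) ⊇ FOLLOW(S) ⊇ {$,a,b}; new: +{$,a,b}
  S: {$,a,b}  A: {$,a,b}
[2] done
  S: {$,a,b}  A: {$,a,b}

FOLLOW(S) = ["$", "a", "b"]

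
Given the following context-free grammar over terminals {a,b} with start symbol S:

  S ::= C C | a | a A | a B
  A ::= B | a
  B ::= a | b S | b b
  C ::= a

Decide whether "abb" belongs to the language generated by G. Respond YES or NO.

CNF form of G:
  S -> C C | T1 A | T1 B | a
  A -> T0 S | T0 T0 | a
  B -> T0 S | T0 T0 | a
  C -> a
  T0 -> b
  T1 -> a

CYK table (by increasing span):
  [0..0]={A,B,C,S,T1}  "a"  orig:{A,B,C,S}
  [1..1]={T0}  "b"  orig:{}
  [2..2]={T0}  "b"  orig:{}
  [0..1]=∅  "ab"
  [1..2]={A,B}  "bb"
  [0..2]={S}  "abb"

S ∈ T[0,2] ⇒ YES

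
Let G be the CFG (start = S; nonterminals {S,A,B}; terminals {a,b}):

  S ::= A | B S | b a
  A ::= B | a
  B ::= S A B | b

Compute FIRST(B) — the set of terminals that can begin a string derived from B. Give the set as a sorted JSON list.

FIRST iteration:
round 1:
  A via A→a: +{a}
  B via B→b: +{b}
  S via S→A: +{a}
  S via S→B S: +{b}
  FIRST[S]={a,b}  FIRST[A]={a}  FIRST[B]={b}
round 2:
  A via A→B: +{b}
  B via B→S A B: +{a}
  FIRST[S]={a,b}  FIRST[A]={a,b}  FIRST[B]={a,b}
round 3: (no change)
  FIRST[S]={a,b}  FIRST[A]={a,b}  FIRST[B]={a,b}

FIRST(B) = ["a", "b"]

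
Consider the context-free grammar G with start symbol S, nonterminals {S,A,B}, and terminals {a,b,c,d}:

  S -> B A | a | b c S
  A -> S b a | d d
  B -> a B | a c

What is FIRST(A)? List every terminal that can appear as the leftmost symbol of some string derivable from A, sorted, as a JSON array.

FIRST iteration:
iter 1:
  A via A→d d: +{d}
  B via B→a B: +{a}
  S via S→B A: +{a}
  S via S→b c S: +{b}
  FIRST[S]={a,b}  FIRST[A]={d}  FIRST[B]={a}
iter 2:
  A via A→S b a: +{a,b}
  FIRST[S]={a,b}  FIRST[A]={a,b,d}  FIRST[B]={a}
iter 3: (stable)
  FIRST[S]={a,b}  FIRST[A]={a,b,d}  FIRST[B]={a}

FIRST(A) = ["a", "b", "d"]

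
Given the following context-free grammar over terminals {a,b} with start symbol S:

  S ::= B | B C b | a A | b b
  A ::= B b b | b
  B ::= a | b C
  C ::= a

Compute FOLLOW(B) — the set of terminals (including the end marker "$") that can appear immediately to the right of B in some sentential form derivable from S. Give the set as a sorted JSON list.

Compute FIRST by fixpoint:
round 1:
  A via A→b: +{b}
  B via B→a: +{a}
  B via B→b C: +{b}
  C via C→a: +{a}
  S via S→B: +{a,b}
  S: {a,b}  A: {b}  B: {a,b}  C: {a}
round 2:
  A via A→B b b: +{a}
  S: {a,b}  A: {a,b}  B: {a,b}  C: {a}
round 3: done
  S: {a,b}  A: {a,b}  B: {a,b}  C: {a}

FOLLOW sets:
seed FOLLOW(S) with $
pass 1:
  A→B b b: FOLLOW(B) ⊇ FIRST(b) = {b}; new: +{b}
  B→b C: FOLLOW(C) ⊇ FOLLOW(B) ⊇ {b}; new: +{b}
  S→B: FOLLOW(B) ⊇ FOLLOW(S) ⊇ {$}; new: +{$}
  S→B C b: FOLLOW(B) ⊇ FIRST(C) = {a}; new: +{a}
  S→a A: FOLLOW(A) ⊇ FOLLOW(S) ⊇ {$}; new: +{$}
  FOLLOW[S]={$}  FOLLOW[A]={$}  FOLLOW[B]={$,a,b}  FOLLOW[C]={b}
pass 2:
  B→b C: FOLLOW(C) ⊇ FOLLOW(B) ⊇ {$,a,b}; new: +{$,a}
  FOLLOW[S]={$}  FOLLOW[A]={$}  FOLLOW[B]={$,a,b}  FOLLOW[C]={$,a,b}
pass 3: (no change)
  FOLLOW[S]={$}  FOLLOW[A]={$}  FOLLOW[B]={$,a,b}  FOLLOW[C]={$,a,b}

FOLLOW(B) = ["$", "a", "b"]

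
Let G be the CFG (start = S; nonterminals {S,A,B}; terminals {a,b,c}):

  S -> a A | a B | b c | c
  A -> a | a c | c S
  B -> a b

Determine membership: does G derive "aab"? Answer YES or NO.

CNF form of G:
  S -> T0 A | T0 B | T2 T1 | c
  A -> T0 T1 | T1 S | a
  B -> T0 T2
  T0 -> a
  T1 -> c
  T2 -> b

CYK fill:
  [0..0]={A,T0}  "a"  orig:{A}
  [1..1]={A,T0}  "a"  orig:{A}
  [2..2]={T2}  "b"  orig:{}
  [0..1]={S}  "aa"
  [1..2]={B}  "ab"
  [0..2]={S}  "aab"

S ∈ T[0,2] ⇒ YES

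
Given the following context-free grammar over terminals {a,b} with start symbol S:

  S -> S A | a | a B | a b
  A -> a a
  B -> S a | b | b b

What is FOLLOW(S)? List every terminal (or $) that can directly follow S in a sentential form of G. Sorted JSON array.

Compute FIRST by fixpoint:
pass 1:
  A via A→a a: +{a}
  B via B→b: +{b}
  S via S→a: +{a}
  FIRST(S)={a}  FIRST(A)={a}  FIRST(B)={b}
pass 2:
  B via B→S a: +{a}
  FIRST(S)={a}  FIRST(A)={a}  FIRST(B)={a,b}
pass 3: — fixpoint
  FIRST(S)={a}  FIRST(A)={a}  FIRST(B)={a,b}

Compute FOLLOW by fixpoint:
seed FOLLOW(S) with $
iter 1:
  B→S a: FOLLOW(S) ⊇ FIRST(a) = {a}; new: +{a}
  S→S A: FOLLOW(A) ⊇ FOLLOW(S) ⊇ {$,a}; new: +{$,a}
  S→a B: FOLLOW(B) ⊇ FOLLOW(S) ⊇ {$,a}; new: +{$,a}
  FOLLOW(S)={$,a}  FOLLOW(A)={$,a}  FOLLOW(B)={$,a}
iter 2: — fixpoint
  FOLLOW(S)={$,a}  FOLLOW(A)={$,a}  FOLLOW(B)={$,a}

FOLLOW(S) = ["$", "a"]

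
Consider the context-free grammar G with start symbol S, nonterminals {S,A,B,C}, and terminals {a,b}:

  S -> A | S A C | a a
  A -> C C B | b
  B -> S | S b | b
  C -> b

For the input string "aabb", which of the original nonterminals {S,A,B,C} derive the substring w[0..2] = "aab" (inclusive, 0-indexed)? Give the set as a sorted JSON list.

CNF form of G:
  S -> C X5 | S X6 | T1 T1 | b
  A -> C X2 | b
  B -> C X3 | S T0 | S X4 | T1 T1 | b
  C -> b
  T0 -> b
  T1 -> a
  X2 -> C B
  X3 -> C B
  X4 -> A C
  X5 -> C B
  X6 -> A C

Fill CYK table bottom-up — only the sub-triangle for w[0..2]:
  [0..0]={T1}  "a"  orig:{}
  [1..1]={T1}  "a"  orig:{}
  [2..2]={A,B,C,S,T0}  "b"  orig:{A,B,C,S}
  [0..1]={B,S}  "aa"
  [1..2]=∅  "ab"
  [0..2]={B}  "aab"

Original NTs in T[0,2] deriving "aab": ["B"]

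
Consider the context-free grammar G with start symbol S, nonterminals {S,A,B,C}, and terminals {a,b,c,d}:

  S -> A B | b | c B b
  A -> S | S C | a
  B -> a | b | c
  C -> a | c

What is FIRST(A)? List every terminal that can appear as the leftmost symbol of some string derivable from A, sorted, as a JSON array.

FIRST iteration:
pass 1:
  A via A→a: +{a}
  B via B→a: +{a}
  B via B→b: +{b}
  B via B→c: +{c}
  C via C→a: +{a}
  C via C→c: +{c}
  S via S→A B: +{a}
  S via S→b: +{b}
  S via S→c B b: +{c}
  FIRST(S)={a,b,c}  FIRST(A)={a}  FIRST(B)={a,b,c}  FIRST(C)={a,c}
pass 2:
  A via A→S: +{b,c}
  FIRST(S)={a,b,c}  FIRST(A)={a,b,c}  FIRST(B)={a,b,c}  FIRST(C)={a,c}
pass 3: (no change)
  FIRST(S)={a,b,c}  FIRST(A)={a,b,c}  FIRST(B)={a,b,c}  FIRST(C)={a,c}

FIRST(A) = ["a", "b", "c"]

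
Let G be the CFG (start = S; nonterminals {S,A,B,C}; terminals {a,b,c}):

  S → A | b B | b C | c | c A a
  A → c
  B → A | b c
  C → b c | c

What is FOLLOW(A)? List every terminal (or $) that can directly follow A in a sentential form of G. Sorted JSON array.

FIRST sets, iterate to fixpoint:
pass 1:
  A via A→c: +{c}
  B via B→A: +{c}
  B via B→b c: +{b}
  C via C→b c: +{b}
  C via C→c: +{c}
  S via S→A: +{c}
  S via S→b B: +{b}
  FIRST[S]={b,c}  FIRST[A]={c}  FIRST[B]={b,c}  FIRST[C]={b,c}
pass 2: — fixpoint
  FIRST[S]={b,c}  FIRST[A]={c}  FIRST[B]={b,c}  FIRST[C]={b,c}

Compute FOLLOW by fixpoint:
seed FOLLOW(S) with $
[1]
  S→A: FOLLOW(A) ⊇ FOLLOW(S) ⊇ {$}; new: +{$}
  S→b B: FOLLOW(B) ⊇ FOLLOW(S) ⊇ {$}; new: +{$}
  S→b C: FOLLOW(C) ⊇ FOLLOW(S) ⊇ {$}; new: +{$}
  S→c A a: FOLLOW(A) ⊇ FIRST(a) = {a}; new: +{a}
  FOLLOW[S]={$}  FOLLOW[A]={$,a}  FOLLOW[B]={$}  FOLLOW[C]={$}
[2] (stable)
  FOLLOW[S]={$}  FOLLOW[A]={$,a}  FOLLOW[B]={$}  FOLLOW[C]={$}

FOLLOW(A) = ["$", "a"]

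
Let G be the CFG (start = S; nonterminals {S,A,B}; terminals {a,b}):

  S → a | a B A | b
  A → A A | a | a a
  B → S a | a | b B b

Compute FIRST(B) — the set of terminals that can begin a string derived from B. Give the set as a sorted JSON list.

Compute FIRST by fixpoint:
[1]
  A via A→a: +{a}
  B via B→a: +{a}
  B via B→b B b: +{b}
  S via S→a: +{a}
  S via S→b: +{b}
  S: {a,b}  A: {a}  B: {a,b}
[2] (no change)
  S: {a,b}  A: {a}  B: {a,b}

FIRST(B) = ["a", "b"]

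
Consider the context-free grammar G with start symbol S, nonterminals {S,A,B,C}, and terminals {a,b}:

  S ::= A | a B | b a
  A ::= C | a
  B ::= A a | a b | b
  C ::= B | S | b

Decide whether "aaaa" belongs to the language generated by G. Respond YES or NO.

Convert to CNF:
  S -> A T0 | T0 B | T0 T1 | T1 T0 | a | b
  A -> A T0 | T0 B | T0 T1 | T1 T0 | a | b
  B -> A T0 | T0 T1 | b
  C -> A T0 | T0 B | T0 T1 | T1 T0 | a | b
  T0 -> a
  T1 -> b

Fill CYK table bottom-up:
  T[0,0] 'a' = {A,C,S,T0}  orig:{A,C,S}
  T[1,1] 'a' = {A,C,S,T0}  orig:{A,C,S}
  T[2,2] 'a' = {A,C,S,T0}  orig:{A,C,S}
  T[3,3] 'a' = {A,C,S,T0}  orig:{A,C,S}
  T[0,1] 'aa' = {A,B,C,S}
  T[1,2] 'aa' = {A,B,C,S}
  T[2,3] 'aa' = {A,B,C,S}
  T[0,2] 'aaa' = {A,B,C,S}
  T[1,3] 'aaa' = {A,B,C,S}
  T[0,3] 'aaaa' = {A,B,C,S}

S ∈ T[0,3] ⇒ YES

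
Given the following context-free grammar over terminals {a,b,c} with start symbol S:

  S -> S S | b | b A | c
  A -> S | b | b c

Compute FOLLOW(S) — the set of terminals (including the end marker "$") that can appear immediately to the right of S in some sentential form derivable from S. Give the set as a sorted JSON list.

FIRST sets, iterate to fixpoint:
iter 1:
  A via A→b: +{b}
  S via S→b: +{b}
  S via S→c: +{c}
  FIRST[S]={b,c}  FIRST[A]={b}
iter 2:
  A via A→S: +{c}
  FIRST[S]={b,c}  FIRST[A]={b,c}
iter 3: done
  FIRST[S]={b,c}  FIRST[A]={b,c}

FOLLOW sets:
FOLLOW(S) := {$}
iter 1:
  S→S S: FOLLOW(S) ⊇ FIRST(S) = {b,c}; new: +{b,c}
  S→b A: FOLLOW(A) ⊇ FOLLOW(S) ⊇ {$,b,c}; new: +{$,b,c}
  S: {$,b,c}  A: {$,b,c}
iter 2: (stable)
  S: {$,b,c}  A: {$,b,c}

FOLLOW(S) = ["$", "b", "c"]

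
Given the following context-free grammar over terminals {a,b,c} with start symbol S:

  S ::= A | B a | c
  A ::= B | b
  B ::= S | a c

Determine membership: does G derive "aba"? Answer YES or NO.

CNF form of G:
  S -> B T0 | T0 T1 | b | c
  A -> B T0 | T0 T1 | b | c
  B -> B T0 | T0 T1 | b | c
  T0 -> a
  T1 -> c

CYK fill:
  T[0,0] 'a' = {T0}  orig:{}
  T[1,1] 'b' = {A,B,S}
  T[2,2] 'a' = {T0}  orig:{}
  T[0,1] 'ab' = ∅
  T[1,2] 'ba' = {A,B,S}
  T[0,2] 'aba' = ∅

S ∉ T[0,2] ⇒ NO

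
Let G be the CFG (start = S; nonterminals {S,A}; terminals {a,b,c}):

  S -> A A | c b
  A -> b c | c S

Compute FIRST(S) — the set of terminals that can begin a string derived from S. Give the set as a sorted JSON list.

FIRST iteration:
pass 1:
  A via A→b c: +{b}
  A via A→c S: +{c}
  S via S→A A: +{b,c}
  FIRST(S)={b,c}  FIRST(A)={b,c}
pass 2: — fixpoint
  FIRST(S)={b,c}  FIRST(A)={b,c}

FIRST(S) = ["b", "c"]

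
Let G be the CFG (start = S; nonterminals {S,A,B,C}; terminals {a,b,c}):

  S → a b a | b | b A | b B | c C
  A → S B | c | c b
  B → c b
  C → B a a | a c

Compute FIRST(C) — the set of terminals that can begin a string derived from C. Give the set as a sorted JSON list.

FIRST iteration:
[1]
  A via A→c: +{c}
  B via B→c b: +{c}
  C via C→B a a: +{c}
  C via C→a c: +{a}
  S via S→a b a: +{a}
  S via S→b: +{b}
  S via S→c C: +{c}
  FIRST[S]={a,b,c}  FIRST[A]={c}  FIRST[B]={c}  FIRST[C]={a,c}
[2]
  A via A→S B: +{a,b}
  FIRST[S]={a,b,c}  FIRST[A]={a,b,c}  FIRST[B]={c}  FIRST[C]={a,c}
[3] (stable)
  FIRST[S]={a,b,c}  FIRST[A]={a,b,c}  FIRST[B]={c}  FIRST[C]={a,c}

FIRST(C) = ["a", "c"]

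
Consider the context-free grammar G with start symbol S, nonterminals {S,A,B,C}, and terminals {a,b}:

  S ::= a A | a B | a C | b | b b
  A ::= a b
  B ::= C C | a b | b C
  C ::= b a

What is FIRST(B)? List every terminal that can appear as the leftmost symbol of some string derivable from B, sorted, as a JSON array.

FIRST iteration:
[1]
  A via A→a b: +{a}
  B via B→a b: +{a}
  B via B→b C: +{b}
  C via C→b a: +{b}
  S via S→a A: +{a}
  S via S→b: +{b}
  FIRST[S]={a,b}  FIRST[A]={a}  FIRST[B]={a,b}  FIRST[C]={b}
[2] (no change)
  FIRST[S]={a,b}  FIRST[A]={a}  FIRST[B]={a,b}  FIRST[C]={b}

FIRST(B) = ["a", "b"]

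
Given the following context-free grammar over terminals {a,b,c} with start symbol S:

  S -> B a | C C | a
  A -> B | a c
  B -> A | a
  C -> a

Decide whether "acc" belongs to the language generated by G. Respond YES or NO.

Convert to CNF:
  S -> B T0 | C C | a
  A -> T0 T1 | a
  B -> T0 T1 | a
  C -> a
  T0 -> a
  T1 -> c

CYK table (by increasing span):
  cell(0,0) a: {A,B,C,S,T0}  orig:{A,B,C,S}
  cell(1,1) c: {T1}  orig:{}
  cell(2,2) c: {T1}  orig:{}
  cell(0,1) ac: {A,B}
  cell(1,2) cc: ∅
  cell(0,2) acc: ∅

S ∉ T[0,2] ⇒ NO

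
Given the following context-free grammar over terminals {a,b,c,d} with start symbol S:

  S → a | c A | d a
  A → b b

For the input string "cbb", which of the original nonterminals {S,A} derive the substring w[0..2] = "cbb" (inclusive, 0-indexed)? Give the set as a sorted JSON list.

Convert to CNF:
  S -> T1 A | T2 T3 | a
  A -> T0 T0
  T0 -> b
  T1 -> c
  T2 -> d
  T3 -> a

Fill CYK table bottom-up — only the sub-triangle for w[0..2]:
  T[0,0] 'c' = {T1}  orig:{}
  T[1,1] 'b' = {T0}  orig:{}
  T[2,2] 'b' = {T0}  orig:{}
  T[0,1] 'cb' = ∅
  T[1,2] 'bb' = {A}
  T[0,2] 'cbb' = {S}

Original NTs in T[0,2] deriving "cbb": ["S"]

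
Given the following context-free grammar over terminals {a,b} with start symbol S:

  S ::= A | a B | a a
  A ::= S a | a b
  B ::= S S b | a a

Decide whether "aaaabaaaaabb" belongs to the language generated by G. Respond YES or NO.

Convert to CNF:
  S -> S T0 | T0 B | T0 T0 | T0 T1
  A -> S T0 | T0 T1
  B -> S X2 | T0 T0
  T0 -> a
  T1 -> b
  X2 -> S T1

CYK table (by increasing span):
  T[0,0] 'a' = {T0}  orig:{}
  T[1,1] 'a' = {T0}  orig:{}
  T[2,2] 'a' = {T0}  orig:{}
  T[3,3] 'a' = {T0}  orig:{}
  T[4,4] 'b' = {T1}  orig:{}
  T[5,5] 'a' = {T0}  orig:{}
  T[6,6] 'a' = {T0}  orig:{}
  T[7,7] 'a' = {T0}  orig:{}
  T[8,8] 'a' = {T0}  orig:{}
  T[9,9] 'a' = {T0}  orig:{}
  T[10,10] 'b' = {T1}  orig:{}
  T[11,11] 'b' = {T1}  orig:{}
  T[0,1] 'aa' = {B,S}
  T[1,2] 'aa' = {B,S}
  T[2,3] 'aa' = {B,S}
  T[3,4] 'ab' = {A,S}
  T[4,5] 'ba' = ∅
  T[5,6] 'aa' = {B,S}
  T[6,7] 'aa' = {B,S}
  T[7,8] 'aa' = {B,S}
  T[8,9] 'aa' = {B,S}
  T[9,10] 'ab' = {A,S}
  T[10,11] 'bb' = ∅
  T[0,2] 'aaa' = {A,S}
  T[1,3] 'aaa' = {A,S}
  T[2,4] 'aab' = {X2}  orig:{}
  T[3,5] 'aba' = {A,S}
  T[4,6] 'baa' = ∅
  T[5,7] 'aaa' = {A,S}
  T[6,8] 'aaa' = {A,S}
  T[7,9] 'aaa' = {A,S}
  T[8,10] 'aab' = {X2}  orig:{}
  T[9,11] 'abb' = {X2}  orig:{}
  T[0,3] 'aaaa' = {A,S}
  T[1,4] 'aaab' = {X2}  orig:{}
  T[2,5] 'aaba' = ∅
  T[3,6] 'abaa' = {A,S}
  T[4,7] 'baaa' = ∅
  T[5,8] 'aaaa' = {A,S}
  T[6,9] 'aaaa' = {A,S}
  T[7,10] 'aaab' = {X2}  orig:{}
  T[8,11] 'aabb' = ∅
  T[0,4] 'aaaab' = {B,X2}  orig:{B}
  T[1,5] 'aaaba' = ∅
  T[2,6] 'aabaa' = ∅
  T[3,7] 'abaaa' = {A,S}
  T[4,8] 'baaaa' = ∅
  T[5,9] 'aaaaa' = {A,S}
  T[6,10] 'aaaab' = {B,X2}  orig:{B}
  T[7,11] 'aaabb' = {B}
  T[0,5] 'aaaaba' = ∅
  T[1,6] 'aaabaa' = ∅
  T[2,7] 'aabaaa' = ∅
  T[3,8] 'abaaaa' = {A,S}
  T[4,9] 'baaaaa' = ∅
  T[5,10] 'aaaaab' = {B,S,X2}  orig:{B,S}
  T[6,11] 'aaaabb' = {B,S}
  T[0,6] 'aaaabaa' = ∅
  T[1,7] 'aaabaaa' = ∅
  T[2,8] 'aabaaaa' = ∅
  T[3,9] 'abaaaaa' = {A,S}
  T[4,10] 'baaaaab' = ∅
  T[5,11] 'aaaaabb' = {B,S,X2}  orig:{B,S}
  T[0,7] 'aaaabaaa' = ∅
  T[1,8] 'aaabaaaa' = ∅
  T[2,9] 'aabaaaaa' = ∅
  T[3,10] 'abaaaaab' = {B,X2}  orig:{B}
  T[4,11] 'baaaaabb' = ∅
  T[0,8] 'aaaabaaaa' = ∅
  T[1,9] 'aaabaaaaa' = ∅
  T[2,10] 'aabaaaaab' = {S}
  T[3,11] 'abaaaaabb' = {B}
  T[0,9] 'aaaabaaaaa' = ∅
  T[1,10] 'aaabaaaaab' = {B}
  T[2,11] 'aabaaaaabb' = {S,X2}  orig:{S}
  T[0,10] 'aaaabaaaaab' = {B,S}
  T[1,11] 'aaabaaaaabb' = ∅
  T[0,11] 'aaaabaaaaabb' = {B,X2}  orig:{B}

S ∉ T[0,11] ⇒ NO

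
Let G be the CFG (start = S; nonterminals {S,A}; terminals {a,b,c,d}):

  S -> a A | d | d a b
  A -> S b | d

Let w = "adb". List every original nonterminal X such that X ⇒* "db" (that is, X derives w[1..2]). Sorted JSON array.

CNF form of G:
  S -> T1 A | T2 X3 | d
  A -> S T0 | d
  T0 -> b
  T1 -> a
  T2 -> d
  X3 -> T1 T0

CYK fill, restricted to cells inside w[1..2]:
  T[1,1] 'd' = {A,S,T2}  orig:{A,S}
  T[2,2] 'b' = {T0}  orig:{}
  T[1,2] 'db' = {A}

Original NTs in T[1,2] deriving "db": ["A"]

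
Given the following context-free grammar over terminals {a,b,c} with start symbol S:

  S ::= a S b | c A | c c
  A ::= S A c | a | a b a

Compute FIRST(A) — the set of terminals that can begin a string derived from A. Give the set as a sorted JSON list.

FIRST sets, iterate to fixpoint:
iter 1:
  A via A→a: +{a}
  S via S→a S b: +{a}
  S via S→c A: +{c}
  S: {a,c}  A: {a}
iter 2:
  A via A→S A c: +{c}
  S: {a,c}  A: {a,c}
iter 3: done
  S: {a,c}  A: {a,c}

FIRST(A) = ["a", "c"]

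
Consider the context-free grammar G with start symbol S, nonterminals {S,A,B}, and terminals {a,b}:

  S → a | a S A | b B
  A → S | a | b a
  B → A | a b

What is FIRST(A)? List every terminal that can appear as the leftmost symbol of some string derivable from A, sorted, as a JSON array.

Compute FIRST by fixpoint:
pass 1:
  A via A→a: +{a}
  A via A→b a: +{b}
  B via B→A: +{a,b}
  S via S→a: +{a}
  S via S→b B: +{b}
  S: {a,b}  A: {a,b}  B: {a,b}
pass 2: (no change)
  S: {a,b}  A: {a,b}  B: {a,b}

FIRST(A) = ["a", "b"]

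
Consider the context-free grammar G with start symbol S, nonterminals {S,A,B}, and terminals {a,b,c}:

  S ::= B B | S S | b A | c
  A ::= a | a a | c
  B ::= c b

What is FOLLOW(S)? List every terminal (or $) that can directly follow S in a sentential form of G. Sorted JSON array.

Compute FIRST by fixpoint:
pass 1:
  A via A→a: +{a}
  A via A→c: +{c}
  B via B→c b: +{c}
  S via S→B B: +{c}
  S via S→b A: +{b}
  S: {b,c}  A: {a,c}  B: {c}
pass 2: (no change)
  S: {b,c}  A: {a,c}  B: {c}

Compute FOLLOW by fixpoint:
FOLLOW(S) := {$}
[1]
  S→B B: FOLLOW(B) ⊇ FIRST(B) = {c}; new: +{c}
  S→B B: FOLLOW(B) ⊇ FOLLOW(S) ⊇ {$}; new: +{$}
  S→S S: FOLLOW(S) ⊇ FIRST(S) = {b,c}; new: +{b,c}
  S→b A: FOLLOW(A) ⊇ FOLLOW(S) ⊇ {$,b,c}; new: +{$,b,c}
  S: {$,b,c}  A: {$,b,c}  B: {$,c}
[2]
  S→B B: FOLLOW(B) ⊇ FOLLOW(S) ⊇ {$,b,c}; new: +{b}
  S: {$,b,c}  A: {$,b,c}  B: {$,b,c}
[3] — fixpoint
  S: {$,b,c}  A: {$,b,c}  B: {$,b,c}

FOLLOW(S) = ["$", "b", "c"]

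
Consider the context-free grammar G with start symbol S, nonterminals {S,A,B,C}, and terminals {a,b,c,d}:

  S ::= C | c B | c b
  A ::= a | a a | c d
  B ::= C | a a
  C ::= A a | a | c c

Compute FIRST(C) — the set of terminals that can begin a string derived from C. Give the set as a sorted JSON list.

Compute FIRST by fixpoint:
iter 1:
  A via A→a: +{a}
  A via A→c d: +{c}
  B via B→a a: +{a}
  C via C→A a: +{a,c}
  S via S→C: +{a,c}
  S: {a,c}  A: {a,c}  B: {a}  C: {a,c}
iter 2:
  B via B→C: +{c}
  S: {a,c}  A: {a,c}  B: {a,c}  C: {a,c}
iter 3: done
  S: {a,c}  A: {a,c}  B: {a,c}  C: {a,c}

FIRST(C) = ["a", "c"]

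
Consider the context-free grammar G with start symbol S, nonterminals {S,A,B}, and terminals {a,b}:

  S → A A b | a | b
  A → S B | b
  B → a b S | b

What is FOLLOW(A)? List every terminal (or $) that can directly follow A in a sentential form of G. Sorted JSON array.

FIRST sets, iterate to fixpoint:
iter 1:
  A via A→b: +{b}
  B via B→a b S: +{a}
  B via B→b: +{b}
  S via S→A A b: +{b}
  S via S→a: +{a}
  S: {a,b}  A: {b}  B: {a,b}
iter 2:
  A via A→S B: +{a}
  S: {a,b}  A: {a,b}  B: {a,b}
iter 3: (no change)
  S: {a,b}  A: {a,b}  B: {a,b}

FOLLOW sets:
seed FOLLOW(S) with $
iter 1:
  A→S B: FOLLOW(S) ⊇ FIRST(B) = {a,b}; new: +{a,b}
  S→A A b: FOLLOW(A) ⊇ FIRST(A) = {a,b}; new: +{a,b}
  S: {$,a,b}  A: {a,b}  B: {}
iter 2:
  A→S B: FOLLOW(B) ⊇ FOLLOW(A) ⊇ {a,b}; new: +{a,b}
  S: {$,a,b}  A: {a,b}  B: {a,b}
iter 3: (stable)
  S: {$,a,b}  A: {a,b}  B: {a,b}

FOLLOW(A) = ["a", "b"]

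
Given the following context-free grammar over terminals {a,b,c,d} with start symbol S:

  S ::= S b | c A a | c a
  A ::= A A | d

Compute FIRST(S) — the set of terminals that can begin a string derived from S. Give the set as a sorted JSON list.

Compute FIRST by fixpoint:
iter 1:
  A via A→d: +{d}
  S via S→c A a: +{c}
  FIRST[S]={c}  FIRST[A]={d}
iter 2: done
  FIRST[S]={c}  FIRST[A]={d}

FIRST(S) = ["c"]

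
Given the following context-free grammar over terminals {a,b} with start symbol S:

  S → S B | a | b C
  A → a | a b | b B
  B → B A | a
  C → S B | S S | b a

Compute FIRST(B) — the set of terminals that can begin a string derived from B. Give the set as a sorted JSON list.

FIRST iteration:
round 1:
  A via A→a: +{a}
  A via A→b B: +{b}
  B via B→a: +{a}
  C via C→b a: +{b}
  S via S→a: +{a}
  S via S→b C: +{b}
  S: {a,b}  A: {a,b}  B: {a}  C: {b}
round 2:
  C via C→S B: +{a}
  S: {a,b}  A: {a,b}  B: {a}  C: {a,b}
round 3: done
  S: {a,b}  A: {a,b}  B: {a}  C: {a,b}

FIRST(B) = ["a"]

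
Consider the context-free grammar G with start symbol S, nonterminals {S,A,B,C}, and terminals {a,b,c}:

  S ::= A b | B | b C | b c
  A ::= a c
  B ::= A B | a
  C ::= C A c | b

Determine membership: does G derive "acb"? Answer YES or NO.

CNF form of G:
  S -> A B | A T2 | T2 C | T2 T1 | a
  A -> T0 T1
  B -> A B | a
  C -> C X3 | b
  T0 -> a
  T1 -> c
  T2 -> b
  X3 -> A T1

Fill CYK table bottom-up:
  [0..0]={B,S,T0}  "a"  orig:{B,S}
  [1..1]={T1}  "c"  orig:{}
  [2..2]={C,T2}  "b"  orig:{C}
  [0..1]={A}  "ac"
  [1..2]=∅  "cb"
  [0..2]={S}  "acb"

S ∈ T[0,2] ⇒ YES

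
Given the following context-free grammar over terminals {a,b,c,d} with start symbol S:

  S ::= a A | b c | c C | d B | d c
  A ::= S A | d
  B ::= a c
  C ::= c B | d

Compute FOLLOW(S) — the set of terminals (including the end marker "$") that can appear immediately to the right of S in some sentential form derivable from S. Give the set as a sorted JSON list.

Compute FIRST by fixpoint:
iter 1:
  A via A→d: +{d}
  B via B→a c: +{a}
  C via C→c B: +{c}
  C via C→d: +{d}
  S via S→a A: +{a}
  S via S→b c: +{b}
  S via S→c C: +{c}
  S via S→d B: +{d}
  FIRST[S]={a,b,c,d}  FIRST[A]={d}  FIRST[B]={a}  FIRST[C]={c,d}
iter 2:
  A via A→S A: +{a,b,c}
  FIRST[S]={a,b,c,d}  FIRST[A]={a,b,c,d}  FIRST[B]={a}  FIRST[C]={c,d}
iter 3: (no change)
  FIRST[S]={a,b,c,d}  FIRST[A]={a,b,c,d}  FIRST[B]={a}  FIRST[C]={c,d}

Compute FOLLOW by fixpoint:
FOLLOW(S) := {$}
pass 1:
  A→S A: FOLLOW(S) ⊇ FIRST(A) = {a,b,c,d}; new: +{a,b,c,d}
  S→a A: FOLLOW(A) ⊇ FOLLOW(S) ⊇ {$,a,b,c,d}; new: +{$,a,b,c,d}
  S→c C: FOLLOW(C) ⊇ FOLLOW(S) ⊇ {$,a,b,c,d}; new: +{$,a,b,c,d}
  S→d B: FOLLOW(B) ⊇ FOLLOW(S) ⊇ {$,a,b,c,d}; new: +{$,a,b,c,d}
  FOLLOW(S)={$,a,b,c,d}  FOLLOW(A)={$,a,b,c,d}  FOLLOW(B)={$,a,b,c,d}  FOLLOW(C)={$,a,b,c,d}
pass 2: (stable)
  FOLLOW(S)={$,a,b,c,d}  FOLLOW(A)={$,a,b,c,d}  FOLLOW(B)={$,a,b,c,d}  FOLLOW(C)={$,a,b,c,d}

FOLLOW(S) = ["$", "a", "b", "c", "d"]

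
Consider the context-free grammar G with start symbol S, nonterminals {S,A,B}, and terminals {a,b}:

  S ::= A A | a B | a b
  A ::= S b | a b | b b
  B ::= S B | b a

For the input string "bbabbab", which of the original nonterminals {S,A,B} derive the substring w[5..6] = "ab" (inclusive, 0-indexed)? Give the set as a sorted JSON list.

Convert to CNF:
  S -> A A | T1 B | T1 T0
  A -> S T0 | T0 T0 | T1 T0
  B -> S B | T0 T1
  T0 -> b
  T1 -> a

Fill CYK table bottom-up — only the sub-triangle for w[5..6]:
  T[5,5] 'a' = {T1}  orig:{}
  T[6,6] 'b' = {T0}  orig:{}
  T[5,6] 'ab' = {A,S}

Original NTs in T[5,6] deriving "ab": ["A", "S"]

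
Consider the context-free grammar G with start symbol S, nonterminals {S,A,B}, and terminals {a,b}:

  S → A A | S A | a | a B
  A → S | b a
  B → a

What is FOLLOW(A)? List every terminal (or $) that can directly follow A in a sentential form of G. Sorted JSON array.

FIRST iteration:
[1]
  A via A→b a: +{b}
  B via B→a: +{a}
  S via S→A A: +{b}
  S via S→a: +{a}
  S: {a,b}  A: {b}  B: {a}
[2]
  A via A→S: +{a}
  S: {a,b}  A: {a,b}  B: {a}
[3] done
  S: {a,b}  A: {a,b}  B: {a}

FOLLOW iteration:
seed FOLLOW(S) with $
[1]
  S→A A: FOLLOW(A) ⊇ FIRST(A) = {a,b}; new: +{a,b}
  S→A A: FOLLOW(A) ⊇ FOLLOW(S) ⊇ {$}; new: +{$}
  S→S A: FOLLOW(S) ⊇ FIRST(A) = {a,b}; new: +{a,b}
  S→a B: FOLLOW(B) ⊇ FOLLOW(S) ⊇ {$,a,b}; new: +{$,a,b}
  S: {$,a,b}  A: {$,a,b}  B: {$,a,b}
[2] — fixpoint
  S: {$,a,b}  A: {$,a,b}  B: {$,a,b}

FOLLOW(A) = ["$", "a", "b"]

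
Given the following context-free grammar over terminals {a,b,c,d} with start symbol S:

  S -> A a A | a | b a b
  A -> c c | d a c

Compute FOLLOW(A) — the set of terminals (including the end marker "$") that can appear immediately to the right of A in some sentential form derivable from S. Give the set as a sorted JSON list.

FIRST sets, iterate to fixpoint:
iter 1:
  A via A→c c: +{c}
  A via A→d a c: +{d}
  S via S→A a A: +{c,d}
  S via S→a: +{a}
  S via S→b a b: +{b}
  FIRST[S]={a,b,c,d}  FIRST[A]={c,d}
iter 2: done
  FIRST[S]={a,b,c,d}  FIRST[A]={c,d}

FOLLOW iteration:
initialize: $ ∈ FOLLOW(S)
iter 1:
  S→A a A: FOLLOW(A) ⊇ FIRST(a) = {a}; new: +{a}
  S→A a A: FOLLOW(A) ⊇ FOLLOW(S) ⊇ {$}; new: +{$}
  S: {$}  A: {$,a}
iter 2: (stable)
  S: {$}  A: {$,a}

FOLLOW(A) = ["$", "a"]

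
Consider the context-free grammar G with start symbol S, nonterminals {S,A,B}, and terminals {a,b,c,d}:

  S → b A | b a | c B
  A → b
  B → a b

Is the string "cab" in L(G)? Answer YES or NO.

CNF form of G:
  S -> T1 A | T1 T0 | T2 B
  A -> b
  B -> T0 T1
  T0 -> a
  T1 -> b
  T2 -> c

CYK fill:
  T[0,0] 'c' = {T2}  orig:{}
  T[1,1] 'a' = {T0}  orig:{}
  T[2,2] 'b' = {A,T1}  orig:{A}
  T[0,1] 'ca' = ∅
  T[1,2] 'ab' = {B}
  T[0,2] 'cab' = {S}

S ∈ T[0,2] ⇒ YES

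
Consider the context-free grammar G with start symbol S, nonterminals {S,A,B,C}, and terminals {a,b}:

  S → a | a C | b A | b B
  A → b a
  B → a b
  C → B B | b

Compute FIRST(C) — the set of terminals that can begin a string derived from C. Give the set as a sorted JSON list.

FIRST iteration:
pass 1:
  A via A→b a: +{b}
  B via B→a b: +{a}
  C via C→B B: +{a}
  C via C→b: +{b}
  S via S→a: +{a}
  S via S→b A: +{b}
  FIRST[S]={a,b}  FIRST[A]={b}  FIRST[B]={a}  FIRST[C]={a,b}
pass 2: — fixpoint
  FIRST[S]={a,b}  FIRST[A]={b}  FIRST[B]={a}  FIRST[C]={a,b}

FIRST(C) = ["a", "b"]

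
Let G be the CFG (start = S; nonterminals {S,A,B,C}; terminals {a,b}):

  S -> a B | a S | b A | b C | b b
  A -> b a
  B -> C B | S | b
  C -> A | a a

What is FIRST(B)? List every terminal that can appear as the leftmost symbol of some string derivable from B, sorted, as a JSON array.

FIRST iteration:
iter 1:
  A via A→b a: +{b}
  B via B→b: +{b}
  C via C→A: +{b}
  C via C→a a: +{a}
  S via S→a B: +{a}
  S via S→b A: +{b}
  FIRST[S]={a,b}  FIRST[A]={b}  FIRST[B]={b}  FIRST[C]={a,b}
iter 2:
  B via B→C B: +{a}
  FIRST[S]={a,b}  FIRST[A]={b}  FIRST[B]={a,b}  FIRST[C]={a,b}
iter 3: done
  FIRST[S]={a,b}  FIRST[A]={b}  FIRST[B]={a,b}  FIRST[C]={a,b}

FIRST(B) = ["a", "b"]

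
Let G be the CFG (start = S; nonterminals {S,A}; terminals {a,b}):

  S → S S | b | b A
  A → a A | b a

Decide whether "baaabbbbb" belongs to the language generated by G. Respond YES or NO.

Convert to CNF:
  S -> S S | T1 A | b
  A -> T0 A | T1 T0
  T0 -> a
  T1 -> b

CYK table (by increasing span):
  T[0,0] 'b' = {S,T1}  orig:{S}
  T[1,1] 'a' = {T0}  orig:{}
  T[2,2] 'a' = {T0}  orig:{}
  T[3,3] 'a' = {T0}  orig:{}
  T[4,4] 'b' = {S,T1}  orig:{S}
  T[5,5] 'b' = {S,T1}  orig:{S}
  T[6,6] 'b' = {S,T1}  orig:{S}
  T[7,7] 'b' = {S,T1}  orig:{S}
  T[8,8] 'b' = {S,T1}  orig:{S}
  T[0,1] 'ba' = {A}
  T[1,2] 'aa' = ∅
  T[2,3] 'aa' = ∅
  T[3,4] 'ab' = ∅
  T[4,5] 'bb' = {S}
  T[5,6] 'bb' = {S}
  T[6,7] 'bb' = {S}
  T[7,8] 'bb' = {S}
  T[0,2] 'baa' = ∅
  T[1,3] 'aaa' = ∅
  T[2,4] 'aab' = ∅
  T[3,5] 'abb' = ∅
  T[4,6] 'bbb' = {S}
  T[5,7] 'bbb' = {S}
  T[6,8] 'bbb' = {S}
  T[0,3] 'baaa' = ∅
  T[1,4] 'aaab' = ∅
  T[2,5] 'aabb' = ∅
  T[3,6] 'abbb' = ∅
  T[4,7] 'bbbb' = {S}
  T[5,8] 'bbbb' = {S}
  T[0,4] 'baaab' = ∅
  T[1,5] 'aaabb' = ∅
  T[2,6] 'aabbb' = ∅
  T[3,7] 'abbbb' = ∅
  T[4,8] 'bbbbb' = {S}
  T[0,5] 'baaabb' = ∅
  T[1,6] 'aaabbb' = ∅
  T[2,7] 'aabbbb' = ∅
  T[3,8] 'abbbbb' = ∅
  T[0,6] 'baaabbb' = ∅
  T[1,7] 'aaabbbb' = ∅
  T[2,8] 'aabbbbb' = ∅
  T[0,7] 'baaabbbb' = ∅
  T[1,8] 'aaabbbbb' = ∅
  T[0,8] 'baaabbbbb' = ∅

S ∉ T[0,8] ⇒ NO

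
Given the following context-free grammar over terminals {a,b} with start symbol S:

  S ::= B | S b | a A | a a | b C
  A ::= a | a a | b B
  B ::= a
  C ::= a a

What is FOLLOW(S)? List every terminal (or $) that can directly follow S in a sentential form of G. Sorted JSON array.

FIRST iteration:
pass 1:
  A via A→a: +{a}
  A via A→b B: +{b}
  B via B→a: +{a}
  C via C→a a: +{a}
  S via S→B: +{a}
  S via S→b C: +{b}
  FIRST[S]={a,b}  FIRST[A]={a,b}  FIRST[B]={a}  FIRST[C]={a}
pass 2: — fixpoint
  FIRST[S]={a,b}  FIRST[A]={a,b}  FIRST[B]={a}  FIRST[C]={a}

FOLLOW iteration:
FOLLOW(S) := {$}
pass 1:
  S→B: FOLLOW(B) ⊇ FOLLOW(S) ⊇ {$}; new: +{$}
  S→S b: FOLLOW(S) ⊇ FIRST(b) = {b}; new: +{b}
  S→a A: FOLLOW(A) ⊇ FOLLOW(S) ⊇ {$,b}; new: +{$,b}
  S→b C: FOLLOW(C) ⊇ FOLLOW(S) ⊇ {$,b}; new: +{$,b}
  FOLLOW(S)={$,b}  FOLLOW(A)={$,b}  FOLLOW(B)={$}  FOLLOW(C)={$,b}
pass 2:
  A→b B: FOLLOW(B) ⊇ FOLLOW(A) ⊇ {$,b}; new: +{b}
  FOLLOW(S)={$,b}  FOLLOW(A)={$,b}  FOLLOW(B)={$,b}  FOLLOW(C)={$,b}
pass 3: — fixpoint
  FOLLOW(S)={$,b}  FOLLOW(A)={$,b}  FOLLOW(B)={$,b}  FOLLOW(C)={$,b}

FOLLOW(S) = ["$", "b"]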